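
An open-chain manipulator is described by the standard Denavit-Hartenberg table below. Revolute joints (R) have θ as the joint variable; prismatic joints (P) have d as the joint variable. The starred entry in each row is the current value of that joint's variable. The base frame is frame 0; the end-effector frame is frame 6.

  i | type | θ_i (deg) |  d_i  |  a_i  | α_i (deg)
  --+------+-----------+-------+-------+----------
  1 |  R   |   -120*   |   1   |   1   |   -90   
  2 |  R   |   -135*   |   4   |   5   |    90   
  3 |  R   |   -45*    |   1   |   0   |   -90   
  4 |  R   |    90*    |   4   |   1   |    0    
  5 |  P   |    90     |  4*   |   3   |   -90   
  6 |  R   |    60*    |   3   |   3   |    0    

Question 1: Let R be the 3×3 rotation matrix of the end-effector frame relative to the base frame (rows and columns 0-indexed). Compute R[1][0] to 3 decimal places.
-0.462

End-effector x-axis (col 0 of R) = (-0.5657,-0.4621,-0.6830)
R[1][0] = -0.4621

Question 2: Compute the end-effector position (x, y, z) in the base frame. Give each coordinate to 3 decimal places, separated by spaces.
12.082 -1.077 2.865

after link 1: o_1 = (-0.5000, -0.8660, 1.0000)
after link 2: o_2 = (4.7319, 0.1958, 4.5355)
after link 3: o_3 = (5.0854, 0.8082, 3.8284)
after link 4: o_4 = (8.1814, 0.5137, 6.5355)
after link 5: o_5 = (12.7180, -1.5282, 7.0355)
after link 6: o_6 = (12.0817, -1.0774, 2.8652)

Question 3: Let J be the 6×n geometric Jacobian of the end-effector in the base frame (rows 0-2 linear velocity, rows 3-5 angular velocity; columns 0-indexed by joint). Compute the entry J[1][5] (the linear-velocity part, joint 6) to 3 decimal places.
axis z_5 = (0.3536,0.6124,-0.7071); lever o_n−o_5 = (-0.6363,0.4508,-4.1704)
cross product → J_v[:, 5] = (-2.2350,1.9244,0.5490)
J_ω[:, 5] = z_5
entry J[1][5] = 1.9244

1.924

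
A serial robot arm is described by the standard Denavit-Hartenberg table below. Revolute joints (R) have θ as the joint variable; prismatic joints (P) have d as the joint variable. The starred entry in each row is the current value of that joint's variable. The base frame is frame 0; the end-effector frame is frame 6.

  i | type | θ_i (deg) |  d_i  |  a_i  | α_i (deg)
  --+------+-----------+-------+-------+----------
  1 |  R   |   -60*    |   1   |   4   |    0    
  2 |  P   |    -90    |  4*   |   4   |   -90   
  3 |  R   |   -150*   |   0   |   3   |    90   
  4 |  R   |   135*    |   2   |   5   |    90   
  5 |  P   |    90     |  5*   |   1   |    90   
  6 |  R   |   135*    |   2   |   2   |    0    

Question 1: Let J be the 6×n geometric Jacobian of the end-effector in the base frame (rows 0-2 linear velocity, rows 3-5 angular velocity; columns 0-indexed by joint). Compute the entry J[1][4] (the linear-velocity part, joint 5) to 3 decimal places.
prismatic axis z_4 = (0.8839,-0.3062,0.3536)
J_v[:, 4] = z_4; J_ω[:, 4] = (0,0,0)
entry J[1][4] = -0.3062

-0.306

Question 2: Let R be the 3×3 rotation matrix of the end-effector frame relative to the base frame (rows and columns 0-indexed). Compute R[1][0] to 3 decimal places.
End-effector x-axis (col 0 of R) = (0.3188,-0.3933,0.8624)
R[1][0] = -0.3933

-0.393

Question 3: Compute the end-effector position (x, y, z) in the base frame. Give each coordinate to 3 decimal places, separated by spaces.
after link 1: o_1 = (2.0000, -3.4641, 1.0000)
after link 2: o_2 = (-1.4641, -5.4641, 5.0000)
after link 3: o_3 = (0.7859, -4.1651, 6.5000)
after link 4: o_4 = (0.7680, -8.2579, 3.0002)
after link 5: o_5 = (5.6205, -9.5388, 3.9019)
after link 6: o_6 = (5.9045, -12.1625, 4.9196)

5.905 -12.162 4.920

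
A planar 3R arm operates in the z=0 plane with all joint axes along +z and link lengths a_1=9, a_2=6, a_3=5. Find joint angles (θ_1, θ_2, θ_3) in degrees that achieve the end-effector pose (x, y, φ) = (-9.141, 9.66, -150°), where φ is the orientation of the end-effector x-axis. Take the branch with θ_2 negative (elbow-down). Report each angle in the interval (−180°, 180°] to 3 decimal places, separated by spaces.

134.996 -59.994 134.998

wrist centre = target − a_3·(cos φ, sin φ) = (-4.8109, 12.1600)
cos θ_2 = (171.0101−9²−6²)/(2·9·6) = 0.5001; θ_2 = -59.9938° (elbow-down)
β = atan2(12.1600,-4.8109) = 111.5853°; ψ = atan2(-5.1958,12.0006) = -23.4109°
θ_1 = β − ψ = 134.9962°
θ_3 = φ − θ_1 − θ_2 = 134.9976° (wrapped to (-180°,180°])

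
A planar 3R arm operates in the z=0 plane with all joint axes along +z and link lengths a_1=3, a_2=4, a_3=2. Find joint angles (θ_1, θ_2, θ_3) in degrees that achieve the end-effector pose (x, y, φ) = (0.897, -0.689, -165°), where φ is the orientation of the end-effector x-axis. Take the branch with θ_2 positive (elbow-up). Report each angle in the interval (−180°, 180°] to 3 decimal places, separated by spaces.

-89.988 134.992 149.996

wrist centre = target − a_3·(cos φ, sin φ) = (2.8289, -0.1714)
cos θ_2 = (8.0318−3²−4²)/(2·3·4) = -0.7070; θ_2 = 134.9921° (elbow-up)
β = atan2(-0.1714,2.8289) = -3.4665°; ψ = atan2(2.8288,0.1720) = 86.5213°
θ_1 = β − ψ = -89.9879°
θ_3 = φ − θ_1 − θ_2 = 149.9957° (wrapped to (-180°,180°])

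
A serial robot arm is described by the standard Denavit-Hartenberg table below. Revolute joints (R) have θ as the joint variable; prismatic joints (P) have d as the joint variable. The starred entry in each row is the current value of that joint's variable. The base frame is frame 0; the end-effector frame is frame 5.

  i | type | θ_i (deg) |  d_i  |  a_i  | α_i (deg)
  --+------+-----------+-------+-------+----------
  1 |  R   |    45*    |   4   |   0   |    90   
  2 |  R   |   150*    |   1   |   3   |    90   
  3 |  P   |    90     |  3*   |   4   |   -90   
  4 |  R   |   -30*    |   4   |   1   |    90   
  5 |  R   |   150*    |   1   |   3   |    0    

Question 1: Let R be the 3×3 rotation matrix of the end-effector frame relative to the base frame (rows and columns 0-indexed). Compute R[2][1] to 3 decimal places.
End-effector y-axis (col 1 of R) = (-0.9249,-0.3125,0.2165)
R[2][1] = 0.2165

0.217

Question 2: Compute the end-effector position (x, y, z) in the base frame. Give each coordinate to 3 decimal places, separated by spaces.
after link 1: o_1 = (0.0000, 0.0000, 4.0000)
after link 2: o_2 = (-1.1300, -2.5442, 5.5000)
after link 3: o_3 = (2.7591, -4.3120, 8.0981)
after link 4: o_4 = (5.9977, -2.2981, 6.5311)
after link 5: o_5 = (4.8186, 0.4119, 5.4061)

4.819 0.412 5.406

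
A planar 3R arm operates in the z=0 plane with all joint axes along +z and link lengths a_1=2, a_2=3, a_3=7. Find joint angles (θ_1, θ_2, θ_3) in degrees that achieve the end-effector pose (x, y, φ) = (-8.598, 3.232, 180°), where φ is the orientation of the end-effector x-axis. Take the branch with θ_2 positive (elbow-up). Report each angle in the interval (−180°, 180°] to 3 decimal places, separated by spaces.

59.997 90.003 30.000

wrist centre = target − a_3·(cos φ, sin φ) = (-1.5980, 3.2320)
cos θ_2 = (12.9994−2²−3²)/(2·2·3) = -0.0000; θ_2 = 90.0027° (elbow-up)
β = atan2(3.2320,-1.5980) = 116.3092°; ψ = atan2(3.0000,1.9999) = 56.3118°
θ_1 = β − ψ = 59.9974°
θ_3 = φ − θ_1 − θ_2 = 29.9999° (wrapped to (-180°,180°])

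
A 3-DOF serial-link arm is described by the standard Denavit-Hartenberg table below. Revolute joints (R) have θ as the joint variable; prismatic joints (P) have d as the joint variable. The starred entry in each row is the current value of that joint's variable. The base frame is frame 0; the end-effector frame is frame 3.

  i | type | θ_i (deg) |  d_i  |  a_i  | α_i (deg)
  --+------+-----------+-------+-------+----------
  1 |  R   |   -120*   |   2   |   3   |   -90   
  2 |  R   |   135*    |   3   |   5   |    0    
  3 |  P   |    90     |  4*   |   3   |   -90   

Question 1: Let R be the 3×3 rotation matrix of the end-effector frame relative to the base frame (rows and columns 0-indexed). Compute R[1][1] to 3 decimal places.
0.500

End-effector y-axis (col 1 of R) = (-0.8660,0.5000,-0.0000)
R[1][1] = 0.5000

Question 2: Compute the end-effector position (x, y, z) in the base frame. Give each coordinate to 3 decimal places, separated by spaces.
7.391 -1.199 0.586

after link 1: o_1 = (-1.5000, -2.5981, 2.0000)
after link 2: o_2 = (2.8658, -1.0362, -1.5355)
after link 3: o_3 = (7.3906, -1.1991, 0.5858)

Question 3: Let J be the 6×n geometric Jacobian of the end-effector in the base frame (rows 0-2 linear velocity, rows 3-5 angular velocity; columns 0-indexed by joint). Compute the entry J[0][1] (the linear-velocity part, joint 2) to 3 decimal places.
axis z_1 = (0.8660,-0.5000,0.0000); lever o_n−o_1 = (8.8906,1.3990,-1.4142)
cross product → J_v[:, 1] = (0.7071,1.2247,5.6569)
J_ω[:, 1] = z_1
entry J[0][1] = 0.7071

0.707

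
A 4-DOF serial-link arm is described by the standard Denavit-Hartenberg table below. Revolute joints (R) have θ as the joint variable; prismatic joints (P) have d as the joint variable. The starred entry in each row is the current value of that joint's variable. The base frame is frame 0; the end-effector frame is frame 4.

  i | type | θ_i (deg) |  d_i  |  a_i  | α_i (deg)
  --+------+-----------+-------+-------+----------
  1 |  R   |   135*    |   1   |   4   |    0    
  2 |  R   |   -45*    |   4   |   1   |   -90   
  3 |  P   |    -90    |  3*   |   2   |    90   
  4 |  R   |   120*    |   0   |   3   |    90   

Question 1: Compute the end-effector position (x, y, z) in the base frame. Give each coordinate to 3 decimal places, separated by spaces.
-8.427 3.828 5.500

after link 1: o_1 = (-2.8284, 2.8284, 1.0000)
after link 2: o_2 = (-2.8284, 3.8284, 5.0000)
after link 3: o_3 = (-5.8284, 3.8284, 7.0000)
after link 4: o_4 = (-8.4265, 3.8284, 5.5000)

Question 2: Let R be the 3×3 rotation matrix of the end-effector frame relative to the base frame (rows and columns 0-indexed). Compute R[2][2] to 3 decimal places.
End-effector z-axis (col 2 of R) = (-0.5000,0.0000,0.8660)
R[2][2] = 0.8660

0.866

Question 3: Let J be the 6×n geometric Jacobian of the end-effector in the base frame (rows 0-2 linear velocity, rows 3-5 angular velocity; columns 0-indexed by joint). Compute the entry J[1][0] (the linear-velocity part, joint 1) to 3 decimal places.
axis z_0 = ẑ; lever o_n−o_0 = (-8.4265,3.8284,5.5000)
cross product → J_v[:, 0] = (-3.8284,-8.4265,0.0000)
J_ω[:, 0] = z_0
entry J[1][0] = -8.4265

-8.427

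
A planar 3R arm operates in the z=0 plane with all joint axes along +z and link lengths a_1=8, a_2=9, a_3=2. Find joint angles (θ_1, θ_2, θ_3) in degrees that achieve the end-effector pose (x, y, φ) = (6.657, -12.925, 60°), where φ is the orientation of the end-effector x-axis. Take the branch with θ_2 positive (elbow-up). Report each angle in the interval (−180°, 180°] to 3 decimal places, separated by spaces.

-92.789 44.996 107.793

wrist centre = target − a_3·(cos φ, sin φ) = (5.6570, -14.6571)
cos θ_2 = (246.8308−8²−9²)/(2·8·9) = 0.7072; θ_2 = 44.9958° (elbow-up)
β = atan2(-14.6571,5.6570) = -68.8955°; ψ = atan2(6.3635,14.3644) = 23.8935°
θ_1 = β − ψ = -92.7891°
θ_3 = φ − θ_1 − θ_2 = 107.7932° (wrapped to (-180°,180°])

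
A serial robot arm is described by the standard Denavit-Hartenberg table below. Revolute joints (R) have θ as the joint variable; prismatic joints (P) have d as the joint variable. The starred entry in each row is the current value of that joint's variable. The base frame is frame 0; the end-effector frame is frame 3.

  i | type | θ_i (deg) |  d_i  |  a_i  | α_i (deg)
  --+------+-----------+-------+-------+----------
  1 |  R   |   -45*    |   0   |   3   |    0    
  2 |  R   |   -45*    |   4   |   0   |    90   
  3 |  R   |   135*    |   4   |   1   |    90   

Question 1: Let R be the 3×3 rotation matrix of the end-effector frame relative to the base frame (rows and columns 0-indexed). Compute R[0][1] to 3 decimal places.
End-effector y-axis (col 1 of R) = (-1.0000,-0.0000,0.0000)
R[0][1] = -1.0000

-1.000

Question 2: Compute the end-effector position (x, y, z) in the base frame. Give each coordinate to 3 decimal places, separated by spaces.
after link 1: o_1 = (2.1213, -2.1213, 0.0000)
after link 2: o_2 = (2.1213, -2.1213, 4.0000)
after link 3: o_3 = (-1.8787, -1.4142, 4.7071)

-1.879 -1.414 4.707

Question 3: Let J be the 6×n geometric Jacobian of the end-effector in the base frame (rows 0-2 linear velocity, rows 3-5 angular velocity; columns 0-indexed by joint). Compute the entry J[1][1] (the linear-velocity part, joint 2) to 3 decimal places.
-4.000

axis z_1 = (0.0000,0.0000,1.0000); lever o_n−o_1 = (-4.0000,0.7071,4.7071)
cross product → J_v[:, 1] = (-0.7071,-4.0000,0.0000)
J_ω[:, 1] = z_1
entry J[1][1] = -4.0000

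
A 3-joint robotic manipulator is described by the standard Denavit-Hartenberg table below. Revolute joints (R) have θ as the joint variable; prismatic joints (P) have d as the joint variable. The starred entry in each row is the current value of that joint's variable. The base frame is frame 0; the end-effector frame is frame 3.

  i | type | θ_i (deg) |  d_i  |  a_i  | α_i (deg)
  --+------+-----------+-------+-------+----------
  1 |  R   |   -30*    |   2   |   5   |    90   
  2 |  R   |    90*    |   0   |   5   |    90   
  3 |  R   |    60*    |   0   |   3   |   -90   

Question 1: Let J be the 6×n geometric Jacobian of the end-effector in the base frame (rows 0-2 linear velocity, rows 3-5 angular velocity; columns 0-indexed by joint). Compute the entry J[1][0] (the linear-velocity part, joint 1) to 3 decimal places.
axis z_0 = ẑ; lever o_n−o_0 = (3.0311,-4.7500,8.5000)
cross product → J_v[:, 0] = (4.7500,3.0311,-0.0000)
J_ω[:, 0] = z_0
entry J[1][0] = 3.0311

3.031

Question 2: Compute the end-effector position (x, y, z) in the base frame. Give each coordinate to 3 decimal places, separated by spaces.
after link 1: o_1 = (4.3301, -2.5000, 2.0000)
after link 2: o_2 = (4.3301, -2.5000, 7.0000)
after link 3: o_3 = (3.0311, -4.7500, 8.5000)

3.031 -4.750 8.500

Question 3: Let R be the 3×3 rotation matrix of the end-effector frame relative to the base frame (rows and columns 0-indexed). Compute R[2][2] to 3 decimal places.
-0.866

End-effector z-axis (col 2 of R) = (-0.2500,-0.4330,-0.8660)
R[2][2] = -0.8660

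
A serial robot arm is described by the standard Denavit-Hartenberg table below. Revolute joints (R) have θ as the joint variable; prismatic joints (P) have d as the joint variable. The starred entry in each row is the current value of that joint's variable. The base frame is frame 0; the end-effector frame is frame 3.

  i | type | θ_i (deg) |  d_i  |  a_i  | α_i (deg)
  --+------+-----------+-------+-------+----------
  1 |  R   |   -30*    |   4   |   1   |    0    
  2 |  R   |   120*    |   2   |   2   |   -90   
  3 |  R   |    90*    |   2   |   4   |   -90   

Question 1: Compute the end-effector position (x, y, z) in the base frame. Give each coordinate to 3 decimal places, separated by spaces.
after link 1: o_1 = (0.8660, -0.5000, 4.0000)
after link 2: o_2 = (0.8660, 1.5000, 6.0000)
after link 3: o_3 = (-1.1340, 1.5000, 2.0000)

-1.134 1.500 2.000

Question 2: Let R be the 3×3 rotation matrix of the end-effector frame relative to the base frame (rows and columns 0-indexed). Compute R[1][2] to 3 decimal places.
-1.000

End-effector z-axis (col 2 of R) = (-0.0000,-1.0000,-0.0000)
R[1][2] = -1.0000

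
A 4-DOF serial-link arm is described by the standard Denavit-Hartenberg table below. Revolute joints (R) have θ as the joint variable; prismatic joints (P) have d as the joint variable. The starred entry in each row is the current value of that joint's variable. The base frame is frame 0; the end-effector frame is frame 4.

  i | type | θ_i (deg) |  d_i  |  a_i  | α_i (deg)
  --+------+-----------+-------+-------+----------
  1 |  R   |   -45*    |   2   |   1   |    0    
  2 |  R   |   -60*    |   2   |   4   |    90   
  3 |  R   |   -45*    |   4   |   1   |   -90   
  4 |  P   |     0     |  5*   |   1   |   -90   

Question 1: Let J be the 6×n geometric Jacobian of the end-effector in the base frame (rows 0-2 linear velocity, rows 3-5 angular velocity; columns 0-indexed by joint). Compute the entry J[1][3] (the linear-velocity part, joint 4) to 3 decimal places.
-0.683

prismatic axis z_3 = (-0.1830,-0.6830,0.7071)
J_v[:, 3] = z_3; J_ω[:, 3] = (0,0,0)
entry J[1][3] = -0.6830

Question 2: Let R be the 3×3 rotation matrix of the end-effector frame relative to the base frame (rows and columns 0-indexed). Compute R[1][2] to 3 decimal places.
End-effector z-axis (col 2 of R) = (0.9659,-0.2588,0.0000)
R[1][2] = -0.2588

-0.259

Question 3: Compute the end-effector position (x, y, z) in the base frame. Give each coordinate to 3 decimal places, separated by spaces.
-5.473 -8.317 6.121

after link 1: o_1 = (0.7071, -0.7071, 2.0000)
after link 2: o_2 = (-0.3282, -4.5708, 4.0000)
after link 3: o_3 = (-4.3749, -4.2185, 3.2929)
after link 4: o_4 = (-5.4730, -8.3166, 6.1213)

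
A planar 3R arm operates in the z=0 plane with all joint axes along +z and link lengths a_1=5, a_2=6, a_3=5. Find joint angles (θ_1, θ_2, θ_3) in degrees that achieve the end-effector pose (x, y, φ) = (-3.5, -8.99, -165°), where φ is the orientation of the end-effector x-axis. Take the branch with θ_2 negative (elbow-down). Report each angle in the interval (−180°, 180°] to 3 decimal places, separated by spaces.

-30.000 -90.005 -44.995

wrist centre = target − a_3·(cos φ, sin φ) = (1.3296, -7.6959)
cos θ_2 = (60.9949−5²−6²)/(2·5·6) = -0.0001; θ_2 = -90.0049° (elbow-down)
β = atan2(-7.6959,1.3296) = -80.1977°; ψ = atan2(-6.0000,4.9995) = -50.1973°
θ_1 = β − ψ = -30.0004°
θ_3 = φ − θ_1 − θ_2 = -44.9947° (wrapped to (-180°,180°])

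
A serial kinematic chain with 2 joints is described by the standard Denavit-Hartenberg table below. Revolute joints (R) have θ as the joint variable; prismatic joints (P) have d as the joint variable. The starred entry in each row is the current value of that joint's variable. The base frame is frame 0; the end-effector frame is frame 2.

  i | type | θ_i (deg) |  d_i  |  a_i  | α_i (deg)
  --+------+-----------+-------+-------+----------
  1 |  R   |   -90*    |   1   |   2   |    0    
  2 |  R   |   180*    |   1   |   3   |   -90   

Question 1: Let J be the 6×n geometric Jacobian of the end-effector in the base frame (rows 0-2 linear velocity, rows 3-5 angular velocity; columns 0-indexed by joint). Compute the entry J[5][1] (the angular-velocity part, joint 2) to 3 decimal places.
axis z_1 = (0.0000,0.0000,1.0000); lever o_n−o_1 = (0.0000,3.0000,1.0000)
cross product → J_v[:, 1] = (-3.0000,0.0000,0.0000)
J_ω[:, 1] = z_1
entry J[5][1] = 1.0000

1.000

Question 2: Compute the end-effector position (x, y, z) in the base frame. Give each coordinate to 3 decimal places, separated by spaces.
after link 1: o_1 = (0.0000, -2.0000, 1.0000)
after link 2: o_2 = (0.0000, 1.0000, 2.0000)

0.000 1.000 2.000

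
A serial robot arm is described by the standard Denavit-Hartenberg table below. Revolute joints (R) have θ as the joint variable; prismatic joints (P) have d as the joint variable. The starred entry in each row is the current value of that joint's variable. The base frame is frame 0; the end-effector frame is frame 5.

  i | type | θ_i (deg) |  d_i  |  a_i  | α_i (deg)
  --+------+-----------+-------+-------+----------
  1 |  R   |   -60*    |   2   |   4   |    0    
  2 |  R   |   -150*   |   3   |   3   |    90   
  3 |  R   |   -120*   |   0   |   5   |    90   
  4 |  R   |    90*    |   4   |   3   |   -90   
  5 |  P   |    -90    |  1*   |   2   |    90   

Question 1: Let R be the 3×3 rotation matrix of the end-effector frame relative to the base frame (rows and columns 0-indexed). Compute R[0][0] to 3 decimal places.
End-effector x-axis (col 0 of R) = (0.7500,-0.4330,0.5000)
R[0][0] = 0.7500

0.750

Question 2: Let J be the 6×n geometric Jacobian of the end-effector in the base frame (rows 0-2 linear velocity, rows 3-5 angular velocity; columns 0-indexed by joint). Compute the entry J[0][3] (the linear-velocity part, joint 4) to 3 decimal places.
-1.799

axis z_3 = (0.7500,-0.4330,0.5000); lever o_n−o_3 = (5.5670,0.2500,3.8660)
cross product → J_v[:, 3] = (-1.7990,-0.1160,2.5981)
J_ω[:, 3] = z_3
entry J[0][3] = -1.7990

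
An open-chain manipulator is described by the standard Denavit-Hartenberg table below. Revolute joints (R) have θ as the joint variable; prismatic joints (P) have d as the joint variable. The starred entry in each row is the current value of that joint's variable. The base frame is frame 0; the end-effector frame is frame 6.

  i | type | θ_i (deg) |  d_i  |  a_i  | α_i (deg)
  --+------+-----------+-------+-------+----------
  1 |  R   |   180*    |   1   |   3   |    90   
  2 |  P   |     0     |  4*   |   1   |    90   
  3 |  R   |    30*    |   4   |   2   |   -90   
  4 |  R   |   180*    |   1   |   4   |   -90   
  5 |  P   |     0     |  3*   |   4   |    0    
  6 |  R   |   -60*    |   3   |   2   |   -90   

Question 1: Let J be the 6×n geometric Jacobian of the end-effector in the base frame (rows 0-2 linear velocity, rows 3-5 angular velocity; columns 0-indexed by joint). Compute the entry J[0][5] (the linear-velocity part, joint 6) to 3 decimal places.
axis z_5 = (0.0000,0.0000,-1.0000); lever o_n−o_5 = (1.7321,1.0000,-3.0000)
cross product → J_v[:, 5] = (1.0000,-1.7321,-0.0000)
J_ω[:, 5] = z_5
entry J[0][5] = 1.0000

1.000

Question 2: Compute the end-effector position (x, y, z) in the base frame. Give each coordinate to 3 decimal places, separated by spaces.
3.428 2.866 -9.000

after link 1: o_1 = (-3.0000, 0.0000, 1.0000)
after link 2: o_2 = (-4.0000, 4.0000, 1.0000)
after link 3: o_3 = (-5.7321, 5.0000, -3.0000)
after link 4: o_4 = (-1.7679, 3.8660, -3.0000)
after link 5: o_5 = (1.6962, 1.8660, -6.0000)
after link 6: o_6 = (3.4282, 2.8660, -9.0000)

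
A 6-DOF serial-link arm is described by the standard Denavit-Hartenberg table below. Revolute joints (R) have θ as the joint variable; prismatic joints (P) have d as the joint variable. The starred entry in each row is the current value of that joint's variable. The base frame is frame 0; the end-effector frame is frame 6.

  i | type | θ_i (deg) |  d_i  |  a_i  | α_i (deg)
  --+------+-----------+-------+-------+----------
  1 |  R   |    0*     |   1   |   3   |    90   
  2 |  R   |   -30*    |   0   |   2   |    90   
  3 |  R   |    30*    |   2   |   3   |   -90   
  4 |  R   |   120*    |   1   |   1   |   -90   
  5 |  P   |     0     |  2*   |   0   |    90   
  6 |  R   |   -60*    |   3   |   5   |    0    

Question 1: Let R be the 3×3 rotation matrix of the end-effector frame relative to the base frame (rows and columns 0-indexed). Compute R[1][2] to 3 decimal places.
End-effector z-axis (col 2 of R) = (-0.4330,-0.8660,0.2500)
R[1][2] = -0.8660

-0.866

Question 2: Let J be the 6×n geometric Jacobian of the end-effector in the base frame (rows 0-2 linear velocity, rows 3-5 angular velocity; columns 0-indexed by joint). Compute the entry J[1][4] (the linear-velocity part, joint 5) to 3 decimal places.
prismatic axis z_4 = (-0.8995,0.4330,-0.0580)
J_v[:, 4] = z_4; J_ω[:, 4] = (0,0,0)
entry J[1][4] = 0.4330

0.433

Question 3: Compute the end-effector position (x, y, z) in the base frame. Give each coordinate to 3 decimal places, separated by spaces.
after link 1: o_1 = (3.0000, 0.0000, 1.0000)
after link 2: o_2 = (4.7321, -0.0000, 0.0000)
after link 3: o_3 = (5.9821, -1.5000, -3.0311)
after link 4: o_4 = (5.6071, -2.1160, -1.8146)
after link 5: o_5 = (3.8080, -1.2500, -1.9306)
after link 6: o_6 = (6.5490, -5.0981, 1.4869)

6.549 -5.098 1.487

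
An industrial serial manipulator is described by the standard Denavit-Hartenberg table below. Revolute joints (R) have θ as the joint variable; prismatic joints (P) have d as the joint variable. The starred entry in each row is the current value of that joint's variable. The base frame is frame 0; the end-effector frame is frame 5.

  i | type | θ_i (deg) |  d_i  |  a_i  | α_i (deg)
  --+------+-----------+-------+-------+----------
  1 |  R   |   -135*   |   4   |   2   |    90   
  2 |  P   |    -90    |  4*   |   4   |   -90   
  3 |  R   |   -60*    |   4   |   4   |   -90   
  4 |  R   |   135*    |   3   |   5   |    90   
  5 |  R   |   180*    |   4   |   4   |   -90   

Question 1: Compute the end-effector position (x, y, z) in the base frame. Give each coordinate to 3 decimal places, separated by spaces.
after link 1: o_1 = (-1.4142, -1.4142, 4.0000)
after link 2: o_2 = (-4.2426, 1.4142, 0.0000)
after link 3: o_3 = (-9.5206, 1.0353, -2.0000)
after link 4: o_4 = (-3.7948, 0.3096, -2.8303)
after link 5: o_5 = (-7.2589, 3.7737, -5.6587)

-7.259 3.774 -5.659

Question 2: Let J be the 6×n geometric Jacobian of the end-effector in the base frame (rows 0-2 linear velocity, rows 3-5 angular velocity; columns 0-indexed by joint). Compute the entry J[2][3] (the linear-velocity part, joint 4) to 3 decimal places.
axis z_3 = (0.3536,-0.3536,-0.8660); lever o_n−o_3 = (2.2616,2.7384,-3.6587)
cross product → J_v[:, 3] = (3.6651,-0.6651,1.7678)
J_ω[:, 3] = z_3
entry J[2][3] = 1.7678

1.768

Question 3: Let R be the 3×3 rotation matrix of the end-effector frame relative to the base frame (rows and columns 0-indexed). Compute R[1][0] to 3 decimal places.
End-effector x-axis (col 0 of R) = (-0.9330,-0.0670,-0.3536)
R[1][0] = -0.0670

-0.067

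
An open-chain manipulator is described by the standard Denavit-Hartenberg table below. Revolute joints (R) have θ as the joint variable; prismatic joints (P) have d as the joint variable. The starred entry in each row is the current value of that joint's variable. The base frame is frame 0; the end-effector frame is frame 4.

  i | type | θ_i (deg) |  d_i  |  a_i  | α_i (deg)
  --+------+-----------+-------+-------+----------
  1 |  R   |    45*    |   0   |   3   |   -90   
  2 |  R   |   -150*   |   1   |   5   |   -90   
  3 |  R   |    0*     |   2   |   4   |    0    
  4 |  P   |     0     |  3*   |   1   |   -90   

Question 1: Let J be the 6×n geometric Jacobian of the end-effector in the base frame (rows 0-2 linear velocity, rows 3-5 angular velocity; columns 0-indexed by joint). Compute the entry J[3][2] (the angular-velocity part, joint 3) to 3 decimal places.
0.354

axis z_2 = (0.3536,0.3536,0.8660); lever o_n−o_2 = (-1.2941,-1.2941,6.8301)
cross product → J_v[:, 2] = (3.5355,-3.5355,0.0000)
J_ω[:, 2] = z_2
entry J[3][2] = 0.3536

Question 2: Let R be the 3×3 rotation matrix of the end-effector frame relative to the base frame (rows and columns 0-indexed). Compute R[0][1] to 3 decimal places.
-0.354

End-effector y-axis (col 1 of R) = (-0.3536,-0.3536,-0.8660)
R[0][1] = -0.3536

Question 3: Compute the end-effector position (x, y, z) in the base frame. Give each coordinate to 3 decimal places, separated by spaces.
after link 1: o_1 = (2.1213, 2.1213, 0.0000)
after link 2: o_2 = (-1.6476, -0.2334, 2.5000)
after link 3: o_3 = (-3.3900, -1.9758, 6.2321)
after link 4: o_4 = (-2.9417, -1.5275, 9.3301)

-2.942 -1.528 9.330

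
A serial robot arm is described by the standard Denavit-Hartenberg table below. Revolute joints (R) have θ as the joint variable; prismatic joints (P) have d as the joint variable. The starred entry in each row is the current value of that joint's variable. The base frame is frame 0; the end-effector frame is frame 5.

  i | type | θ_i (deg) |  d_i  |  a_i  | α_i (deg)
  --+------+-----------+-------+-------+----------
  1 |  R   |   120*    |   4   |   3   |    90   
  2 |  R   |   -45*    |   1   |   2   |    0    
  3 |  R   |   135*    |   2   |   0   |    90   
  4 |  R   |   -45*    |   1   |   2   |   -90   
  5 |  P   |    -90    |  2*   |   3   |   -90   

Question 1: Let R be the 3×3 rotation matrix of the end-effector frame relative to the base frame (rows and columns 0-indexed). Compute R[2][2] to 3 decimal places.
0.707

End-effector z-axis (col 2 of R) = (-0.6124,-0.3536,0.7071)
R[2][2] = 0.7071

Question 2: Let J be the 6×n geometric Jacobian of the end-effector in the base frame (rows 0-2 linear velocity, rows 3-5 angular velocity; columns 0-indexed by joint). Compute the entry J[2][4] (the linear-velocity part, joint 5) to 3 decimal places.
0.707

prismatic axis z_4 = (0.6124,0.3536,0.7071)
J_v[:, 4] = z_4; J_ω[:, 4] = (0,0,0)
entry J[2][4] = 0.7071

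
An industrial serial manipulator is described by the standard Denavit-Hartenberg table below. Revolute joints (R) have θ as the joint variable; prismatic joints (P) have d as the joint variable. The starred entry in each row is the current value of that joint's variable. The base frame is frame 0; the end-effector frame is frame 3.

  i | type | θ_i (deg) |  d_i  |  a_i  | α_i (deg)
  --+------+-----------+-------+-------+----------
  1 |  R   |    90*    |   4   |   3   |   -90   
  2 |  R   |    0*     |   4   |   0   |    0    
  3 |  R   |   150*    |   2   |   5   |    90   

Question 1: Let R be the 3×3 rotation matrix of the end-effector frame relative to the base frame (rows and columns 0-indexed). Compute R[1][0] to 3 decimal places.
-0.866

End-effector x-axis (col 0 of R) = (-0.0000,-0.8660,-0.5000)
R[1][0] = -0.8660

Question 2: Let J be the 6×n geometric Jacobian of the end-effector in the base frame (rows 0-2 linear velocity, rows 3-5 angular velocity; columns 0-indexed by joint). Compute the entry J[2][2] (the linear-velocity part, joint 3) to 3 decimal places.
axis z_2 = (-1.0000,0.0000,0.0000); lever o_n−o_2 = (-2.0000,-4.3301,-2.5000)
cross product → J_v[:, 2] = (0.0000,-2.5000,4.3301)
J_ω[:, 2] = z_2
entry J[2][2] = 4.3301

4.330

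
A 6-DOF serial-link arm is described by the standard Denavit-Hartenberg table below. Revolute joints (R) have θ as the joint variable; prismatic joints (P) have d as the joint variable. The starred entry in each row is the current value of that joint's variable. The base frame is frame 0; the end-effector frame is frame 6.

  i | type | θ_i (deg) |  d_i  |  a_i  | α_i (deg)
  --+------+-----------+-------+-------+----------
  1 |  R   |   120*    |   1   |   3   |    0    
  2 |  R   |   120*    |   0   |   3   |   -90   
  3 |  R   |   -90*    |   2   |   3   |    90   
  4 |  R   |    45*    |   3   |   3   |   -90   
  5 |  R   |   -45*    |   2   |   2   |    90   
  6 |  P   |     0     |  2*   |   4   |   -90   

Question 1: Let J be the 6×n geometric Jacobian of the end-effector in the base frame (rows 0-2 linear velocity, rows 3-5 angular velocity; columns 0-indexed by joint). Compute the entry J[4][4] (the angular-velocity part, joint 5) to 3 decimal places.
axis z_4 = (0.6124,-0.3536,-0.7071); lever o_n−o_4 = (5.7852,3.1919,0.5858)
cross product → J_v[:, 4] = (2.0499,-4.4495,4.0000)
J_ω[:, 4] = z_4
entry J[4][4] = -0.3536

-0.354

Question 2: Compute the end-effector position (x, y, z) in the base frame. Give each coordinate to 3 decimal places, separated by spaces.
7.854 3.729 6.707

after link 1: o_1 = (-1.5000, 2.5981, 1.0000)
after link 2: o_2 = (-3.0000, 0.0000, 1.0000)
after link 3: o_3 = (-1.2679, -1.0000, 4.0000)
after link 4: o_4 = (2.0692, 0.5374, 6.1213)
after link 5: o_5 = (4.8670, 0.5551, 5.7071)
after link 6: o_6 = (7.8544, 3.7293, 6.7071)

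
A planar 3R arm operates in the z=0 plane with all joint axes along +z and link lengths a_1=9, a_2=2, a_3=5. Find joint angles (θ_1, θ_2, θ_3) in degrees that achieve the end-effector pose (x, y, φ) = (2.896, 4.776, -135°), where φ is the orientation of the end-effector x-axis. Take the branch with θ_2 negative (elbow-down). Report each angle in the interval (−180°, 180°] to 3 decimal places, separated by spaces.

wrist centre = target − a_3·(cos φ, sin φ) = (6.4315, 8.3115)
cos θ_2 = (110.4462−9²−2²)/(2·9·2) = 0.7068; θ_2 = -45.0216° (elbow-down)
β = atan2(8.3115,6.4315) = 52.2670°; ψ = atan2(-1.4147,10.4137) = -7.7365°
θ_1 = β − ψ = 60.0035°
θ_3 = φ − θ_1 − θ_2 = -149.9819° (wrapped to (-180°,180°])

60.004 -45.022 -149.982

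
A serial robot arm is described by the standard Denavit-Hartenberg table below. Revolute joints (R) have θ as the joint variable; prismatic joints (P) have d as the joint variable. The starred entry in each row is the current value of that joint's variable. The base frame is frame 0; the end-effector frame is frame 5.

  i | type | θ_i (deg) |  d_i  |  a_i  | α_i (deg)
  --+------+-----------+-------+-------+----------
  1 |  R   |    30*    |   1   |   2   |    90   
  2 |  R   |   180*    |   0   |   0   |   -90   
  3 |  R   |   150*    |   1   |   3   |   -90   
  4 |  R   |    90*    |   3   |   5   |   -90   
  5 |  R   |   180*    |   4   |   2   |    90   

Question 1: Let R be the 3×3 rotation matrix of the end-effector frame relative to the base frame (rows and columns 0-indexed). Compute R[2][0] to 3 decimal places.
-1.000

End-effector x-axis (col 0 of R) = (-0.0000,-0.0000,-1.0000)
R[2][0] = -1.0000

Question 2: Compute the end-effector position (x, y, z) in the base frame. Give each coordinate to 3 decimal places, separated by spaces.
3.830 -1.366 3.000

after link 1: o_1 = (1.7321, 1.0000, 1.0000)
after link 2: o_2 = (1.7321, 1.0000, 1.0000)
after link 3: o_3 = (3.2321, 3.5981, -0.0000)
after link 4: o_4 = (5.8301, 2.0981, 5.0000)
after link 5: o_5 = (3.8301, -1.3660, 3.0000)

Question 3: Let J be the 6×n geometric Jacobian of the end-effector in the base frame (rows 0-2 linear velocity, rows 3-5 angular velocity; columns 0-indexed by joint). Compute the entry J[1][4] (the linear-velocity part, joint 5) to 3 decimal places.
-1.000

axis z_4 = (-0.5000,-0.8660,0.0000); lever o_n−o_4 = (-2.0000,-3.4641,-2.0000)
cross product → J_v[:, 4] = (1.7321,-1.0000,-0.0000)
J_ω[:, 4] = z_4
entry J[1][4] = -1.0000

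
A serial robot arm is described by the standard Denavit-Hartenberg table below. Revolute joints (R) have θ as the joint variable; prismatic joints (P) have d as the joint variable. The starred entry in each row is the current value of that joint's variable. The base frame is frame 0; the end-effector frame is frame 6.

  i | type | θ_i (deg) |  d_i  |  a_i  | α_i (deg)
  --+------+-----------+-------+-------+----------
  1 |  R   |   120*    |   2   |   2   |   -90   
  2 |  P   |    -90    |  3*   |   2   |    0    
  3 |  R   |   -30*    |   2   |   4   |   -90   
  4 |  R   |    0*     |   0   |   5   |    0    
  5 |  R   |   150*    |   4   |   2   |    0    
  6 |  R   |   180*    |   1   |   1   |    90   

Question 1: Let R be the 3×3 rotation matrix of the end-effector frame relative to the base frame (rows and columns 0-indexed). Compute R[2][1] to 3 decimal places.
End-effector y-axis (col 1 of R) = (-0.4330,0.7500,0.5000)
R[2][1] = 0.5000

0.500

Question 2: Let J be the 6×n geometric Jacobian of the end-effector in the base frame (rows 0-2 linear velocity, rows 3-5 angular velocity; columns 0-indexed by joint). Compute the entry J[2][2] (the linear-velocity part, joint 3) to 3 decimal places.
axis z_2 = (-0.8660,-0.5000,0.0000); lever o_n−o_2 = (-1.4306,-0.5221,9.5442)
cross product → J_v[:, 2] = (-4.7721,8.2655,-0.2631)
J_ω[:, 2] = z_2
entry J[2][2] = -0.2631

-0.263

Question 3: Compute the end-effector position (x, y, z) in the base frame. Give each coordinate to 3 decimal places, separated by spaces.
-5.029 -0.290 13.544

after link 1: o_1 = (-1.0000, 1.7321, 2.0000)
after link 2: o_2 = (-3.5981, 0.2321, 4.0000)
after link 3: o_3 = (-4.3301, -2.5000, 7.4641)
after link 4: o_4 = (-3.0801, -4.6651, 11.7942)
after link 5: o_5 = (-4.3792, -0.4151, 12.2942)
after link 6: o_6 = (-5.0287, -0.2901, 13.5442)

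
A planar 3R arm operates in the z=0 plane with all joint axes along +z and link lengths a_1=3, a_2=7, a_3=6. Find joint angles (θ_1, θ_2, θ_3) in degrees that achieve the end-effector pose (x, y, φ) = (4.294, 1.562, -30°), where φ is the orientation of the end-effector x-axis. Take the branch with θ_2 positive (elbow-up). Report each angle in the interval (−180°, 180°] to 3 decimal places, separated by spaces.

-30.002 150.003 -150.002

wrist centre = target − a_3·(cos φ, sin φ) = (-0.9022, 4.5620)
cos θ_2 = (21.6257−3²−7²)/(2·3·7) = -0.8661; θ_2 = 150.0033° (elbow-up)
β = atan2(4.5620,-0.9022) = 101.1861°; ψ = atan2(3.4997,-3.0624) = 131.1876°
θ_1 = β − ψ = -30.0015°
θ_3 = φ − θ_1 − θ_2 = -150.0018° (wrapped to (-180°,180°])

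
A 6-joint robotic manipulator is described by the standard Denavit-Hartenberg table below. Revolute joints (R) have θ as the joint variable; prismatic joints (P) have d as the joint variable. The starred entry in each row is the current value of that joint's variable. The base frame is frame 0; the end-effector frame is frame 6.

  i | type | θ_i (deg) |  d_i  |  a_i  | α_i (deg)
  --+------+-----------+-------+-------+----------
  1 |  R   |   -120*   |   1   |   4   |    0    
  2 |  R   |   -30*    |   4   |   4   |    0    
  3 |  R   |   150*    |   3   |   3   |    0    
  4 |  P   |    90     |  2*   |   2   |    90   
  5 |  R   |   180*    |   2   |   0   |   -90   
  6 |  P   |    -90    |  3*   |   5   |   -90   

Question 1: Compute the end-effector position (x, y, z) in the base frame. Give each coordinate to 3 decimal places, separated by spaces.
after link 1: o_1 = (-2.0000, -3.4641, 1.0000)
after link 2: o_2 = (-5.4641, -5.4641, 5.0000)
after link 3: o_3 = (-2.4641, -5.4641, 8.0000)
after link 4: o_4 = (-2.4641, -3.4641, 10.0000)
after link 5: o_5 = (-0.4641, -3.4641, 10.0000)
after link 6: o_6 = (4.5359, -3.4641, 7.0000)

4.536 -3.464 7.000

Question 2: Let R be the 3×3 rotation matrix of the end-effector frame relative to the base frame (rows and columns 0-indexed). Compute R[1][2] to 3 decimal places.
End-effector z-axis (col 2 of R) = (0.0000,-1.0000,0.0000)
R[1][2] = -1.0000

-1.000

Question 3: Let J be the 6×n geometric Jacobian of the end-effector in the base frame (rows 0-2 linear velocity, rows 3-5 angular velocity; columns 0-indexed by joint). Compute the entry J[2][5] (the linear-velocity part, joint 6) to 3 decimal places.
prismatic axis z_5 = (0.0000,-0.0000,-1.0000)
J_v[:, 5] = z_5; J_ω[:, 5] = (0,0,0)
entry J[2][5] = -1.0000

-1.000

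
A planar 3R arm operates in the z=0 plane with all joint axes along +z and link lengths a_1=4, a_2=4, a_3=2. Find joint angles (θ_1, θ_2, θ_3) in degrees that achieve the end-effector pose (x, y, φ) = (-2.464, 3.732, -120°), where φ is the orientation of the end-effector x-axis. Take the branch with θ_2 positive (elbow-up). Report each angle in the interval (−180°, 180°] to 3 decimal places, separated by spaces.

wrist centre = target − a_3·(cos φ, sin φ) = (-1.4640, 5.4641)
cos θ_2 = (31.9991−4²−4²)/(2·4·4) = -0.0000; θ_2 = 90.0015° (elbow-up)
β = atan2(5.4641,-1.4640) = 104.9991°; ψ = atan2(4.0000,3.9999) = 45.0008°
θ_1 = β − ψ = 59.9984°
θ_3 = φ − θ_1 − θ_2 = 90.0001° (wrapped to (-180°,180°])

59.998 90.002 90.000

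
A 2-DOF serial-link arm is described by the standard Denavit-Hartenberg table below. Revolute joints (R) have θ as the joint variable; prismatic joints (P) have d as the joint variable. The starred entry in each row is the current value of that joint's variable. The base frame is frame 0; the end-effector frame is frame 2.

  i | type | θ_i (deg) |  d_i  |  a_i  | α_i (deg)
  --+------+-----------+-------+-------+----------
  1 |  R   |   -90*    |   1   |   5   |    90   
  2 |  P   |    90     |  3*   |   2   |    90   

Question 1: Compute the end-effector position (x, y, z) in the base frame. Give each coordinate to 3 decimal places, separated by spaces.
after link 1: o_1 = (0.0000, -5.0000, 1.0000)
after link 2: o_2 = (-3.0000, -5.0000, 3.0000)

-3.000 -5.000 3.000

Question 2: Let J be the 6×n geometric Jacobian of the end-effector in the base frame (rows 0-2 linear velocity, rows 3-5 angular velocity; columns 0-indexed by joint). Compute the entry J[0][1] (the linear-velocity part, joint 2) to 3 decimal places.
-1.000

prismatic axis z_1 = (-1.0000,-0.0000,0.0000)
J_v[:, 1] = z_1; J_ω[:, 1] = (0,0,0)
entry J[0][1] = -1.0000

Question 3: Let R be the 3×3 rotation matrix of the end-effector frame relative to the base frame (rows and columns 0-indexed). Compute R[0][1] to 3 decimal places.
End-effector y-axis (col 1 of R) = (-1.0000,0.0000,0.0000)
R[0][1] = -1.0000

-1.000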